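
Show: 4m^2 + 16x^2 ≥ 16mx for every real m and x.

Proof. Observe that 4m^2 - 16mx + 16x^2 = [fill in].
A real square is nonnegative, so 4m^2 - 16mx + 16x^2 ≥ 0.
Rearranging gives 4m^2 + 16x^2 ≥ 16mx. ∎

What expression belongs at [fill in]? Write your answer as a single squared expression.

4m^2 - 16mx + 16x^2 is a perfect-square trinomial: the outer terms are (2m)^2 and (4x)^2, and the cross term is -2·2m·4x.
So 4m^2 - 16mx + 16x^2 = (2m - 4x)^2 ≥ 0.

(2m - 4x)^2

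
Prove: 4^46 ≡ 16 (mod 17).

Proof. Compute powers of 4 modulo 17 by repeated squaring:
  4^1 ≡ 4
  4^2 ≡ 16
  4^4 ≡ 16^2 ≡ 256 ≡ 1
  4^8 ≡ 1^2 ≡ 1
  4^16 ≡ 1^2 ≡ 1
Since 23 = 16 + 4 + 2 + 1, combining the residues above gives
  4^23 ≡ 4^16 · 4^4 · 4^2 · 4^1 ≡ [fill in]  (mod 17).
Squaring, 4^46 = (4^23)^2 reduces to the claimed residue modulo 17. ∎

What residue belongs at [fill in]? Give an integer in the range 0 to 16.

4^16 · 4^4 · 4^2 · 4^1 ≡ 1 · 1 · 16 · 4 = 64.
64 mod 17 = 13, so 4^23 ≡ 13 (mod 17).

13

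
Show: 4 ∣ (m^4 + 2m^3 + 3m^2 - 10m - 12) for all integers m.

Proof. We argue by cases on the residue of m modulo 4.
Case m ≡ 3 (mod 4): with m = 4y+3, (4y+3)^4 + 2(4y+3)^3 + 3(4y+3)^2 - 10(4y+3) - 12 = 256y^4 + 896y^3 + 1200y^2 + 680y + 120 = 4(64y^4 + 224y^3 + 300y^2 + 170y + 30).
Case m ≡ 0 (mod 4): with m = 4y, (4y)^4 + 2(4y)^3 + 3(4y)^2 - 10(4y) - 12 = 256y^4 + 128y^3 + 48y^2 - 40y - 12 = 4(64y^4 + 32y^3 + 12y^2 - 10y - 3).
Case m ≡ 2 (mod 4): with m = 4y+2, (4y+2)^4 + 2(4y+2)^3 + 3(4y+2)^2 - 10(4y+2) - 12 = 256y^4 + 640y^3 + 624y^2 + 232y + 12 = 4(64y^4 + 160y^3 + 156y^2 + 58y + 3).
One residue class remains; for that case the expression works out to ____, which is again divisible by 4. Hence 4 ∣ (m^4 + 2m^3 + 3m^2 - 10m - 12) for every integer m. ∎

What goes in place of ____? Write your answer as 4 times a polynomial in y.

4(64y^4 + 96y^3 + 60y^2 + 6y - 4)

Only m ≡ 1 (mod 4) is unaccounted for. Put m = 4y+1:
(4y+1)^4 + 2(4y+1)^3 + 3(4y+1)^2 - 10(4y+1) - 12 expands to 256y^4 + 384y^3 + 240y^2 + 24y - 16,
and factoring out 4 leaves 4(64y^4 + 96y^3 + 60y^2 + 6y - 4).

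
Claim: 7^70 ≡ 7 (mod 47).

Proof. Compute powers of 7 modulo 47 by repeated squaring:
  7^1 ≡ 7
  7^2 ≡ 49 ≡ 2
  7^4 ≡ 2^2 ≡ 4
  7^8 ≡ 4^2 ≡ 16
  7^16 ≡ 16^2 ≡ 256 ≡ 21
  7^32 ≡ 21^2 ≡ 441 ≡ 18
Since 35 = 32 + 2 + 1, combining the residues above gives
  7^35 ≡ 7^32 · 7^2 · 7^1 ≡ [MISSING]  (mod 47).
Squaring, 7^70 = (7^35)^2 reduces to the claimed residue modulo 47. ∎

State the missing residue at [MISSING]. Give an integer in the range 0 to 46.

17

7^32 · 7^2 · 7^1 ≡ 18 · 2 · 7 = 252.
252 mod 47 = 17, so 7^35 ≡ 17 (mod 47).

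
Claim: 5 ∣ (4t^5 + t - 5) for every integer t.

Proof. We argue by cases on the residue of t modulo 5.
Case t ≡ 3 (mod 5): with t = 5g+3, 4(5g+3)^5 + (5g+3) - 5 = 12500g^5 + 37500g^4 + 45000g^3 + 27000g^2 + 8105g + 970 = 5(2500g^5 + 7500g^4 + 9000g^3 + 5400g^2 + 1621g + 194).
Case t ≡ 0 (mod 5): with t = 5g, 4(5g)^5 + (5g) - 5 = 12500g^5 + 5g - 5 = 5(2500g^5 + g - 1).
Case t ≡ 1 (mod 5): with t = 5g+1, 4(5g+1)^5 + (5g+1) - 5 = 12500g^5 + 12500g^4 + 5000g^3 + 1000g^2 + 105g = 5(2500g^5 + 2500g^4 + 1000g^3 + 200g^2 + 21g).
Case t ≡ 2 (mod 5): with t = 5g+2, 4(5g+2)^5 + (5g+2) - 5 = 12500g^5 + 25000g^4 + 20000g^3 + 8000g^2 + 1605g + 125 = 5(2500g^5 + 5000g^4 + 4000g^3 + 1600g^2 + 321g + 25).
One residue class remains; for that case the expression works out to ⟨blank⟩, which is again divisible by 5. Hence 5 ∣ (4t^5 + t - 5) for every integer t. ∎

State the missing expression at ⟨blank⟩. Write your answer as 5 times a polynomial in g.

The residues treated are {3, 0, 1, 2}, so the missing case is t ≡ 4 (mod 5); write t = 5g+4.
Then 4(5g+4)^5 + (5g+4) - 5 = 12500g^5 + 50000g^4 + 80000g^3 + 64000g^2 + 25605g + 4095 = 5(2500g^5 + 10000g^4 + 16000g^3 + 12800g^2 + 5121g + 819).

5(2500g^5 + 10000g^4 + 16000g^3 + 12800g^2 + 5121g + 819)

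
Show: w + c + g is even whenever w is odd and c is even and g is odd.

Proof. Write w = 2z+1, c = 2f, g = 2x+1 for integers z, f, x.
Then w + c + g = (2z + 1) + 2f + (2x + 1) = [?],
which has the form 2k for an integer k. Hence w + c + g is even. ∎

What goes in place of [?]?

2(f + x + z + 1)

Expanding: (2z + 1) + 2f + (2x + 1) = 2f + 2x + 2z + 2.
Every term is even; pulling out the factor of 2 gives 2(f + x + z + 1).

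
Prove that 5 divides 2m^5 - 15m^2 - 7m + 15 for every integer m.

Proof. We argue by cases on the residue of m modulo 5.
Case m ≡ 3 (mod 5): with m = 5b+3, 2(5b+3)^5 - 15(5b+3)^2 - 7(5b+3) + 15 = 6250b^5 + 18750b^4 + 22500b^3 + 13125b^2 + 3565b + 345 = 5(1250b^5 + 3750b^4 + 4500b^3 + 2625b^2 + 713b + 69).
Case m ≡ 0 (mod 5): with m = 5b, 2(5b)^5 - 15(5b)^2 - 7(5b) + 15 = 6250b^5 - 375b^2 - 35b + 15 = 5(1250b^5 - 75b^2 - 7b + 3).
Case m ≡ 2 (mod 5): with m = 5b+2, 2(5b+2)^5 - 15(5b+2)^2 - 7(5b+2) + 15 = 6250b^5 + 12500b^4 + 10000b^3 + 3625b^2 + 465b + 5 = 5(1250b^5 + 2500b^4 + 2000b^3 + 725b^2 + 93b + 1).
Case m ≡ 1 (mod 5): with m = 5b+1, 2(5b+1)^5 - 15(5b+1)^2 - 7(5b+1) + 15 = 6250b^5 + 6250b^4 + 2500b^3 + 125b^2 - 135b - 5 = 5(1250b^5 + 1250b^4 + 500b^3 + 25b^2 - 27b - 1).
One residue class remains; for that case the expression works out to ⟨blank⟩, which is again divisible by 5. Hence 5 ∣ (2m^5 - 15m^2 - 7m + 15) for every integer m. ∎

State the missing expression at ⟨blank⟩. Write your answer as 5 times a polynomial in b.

5(1250b^5 + 5000b^4 + 8000b^3 + 6325b^2 + 2433b + 359)

Only m ≡ 4 (mod 5) is unaccounted for. Put m = 5b+4:
2(5b+4)^5 - 15(5b+4)^2 - 7(5b+4) + 15 expands to 6250b^5 + 25000b^4 + 40000b^3 + 31625b^2 + 12165b + 1795,
and factoring out 5 leaves 5(1250b^5 + 5000b^4 + 8000b^3 + 6325b^2 + 2433b + 359).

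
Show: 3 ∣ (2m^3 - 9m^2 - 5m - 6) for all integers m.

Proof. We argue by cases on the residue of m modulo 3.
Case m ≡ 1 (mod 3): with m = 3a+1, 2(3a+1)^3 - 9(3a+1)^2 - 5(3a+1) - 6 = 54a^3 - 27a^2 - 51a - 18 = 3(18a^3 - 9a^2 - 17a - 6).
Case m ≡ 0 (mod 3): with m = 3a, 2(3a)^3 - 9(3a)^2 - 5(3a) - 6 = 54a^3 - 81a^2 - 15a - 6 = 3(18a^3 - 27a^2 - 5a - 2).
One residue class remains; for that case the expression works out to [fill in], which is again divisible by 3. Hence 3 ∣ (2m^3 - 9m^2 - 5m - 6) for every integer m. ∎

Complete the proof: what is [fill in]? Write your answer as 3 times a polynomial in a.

The residues treated are {1, 0}, so the missing case is m ≡ 2 (mod 3); write m = 3a+2.
Then 2(3a+2)^3 - 9(3a+2)^2 - 5(3a+2) - 6 = 54a^3 + 27a^2 - 51a - 36 = 3(18a^3 + 9a^2 - 17a - 12).

3(18a^3 + 9a^2 - 17a - 12)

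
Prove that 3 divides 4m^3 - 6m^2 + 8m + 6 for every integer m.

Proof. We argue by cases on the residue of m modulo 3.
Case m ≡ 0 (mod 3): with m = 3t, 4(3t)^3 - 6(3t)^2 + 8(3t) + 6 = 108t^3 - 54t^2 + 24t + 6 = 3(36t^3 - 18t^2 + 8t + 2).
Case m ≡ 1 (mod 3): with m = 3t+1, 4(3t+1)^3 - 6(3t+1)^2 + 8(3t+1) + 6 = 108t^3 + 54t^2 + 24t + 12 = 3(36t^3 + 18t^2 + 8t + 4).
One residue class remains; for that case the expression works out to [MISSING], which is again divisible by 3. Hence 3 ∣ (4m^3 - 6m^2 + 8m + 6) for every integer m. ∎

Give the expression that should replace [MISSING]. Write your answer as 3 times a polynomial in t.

The residues treated are {0, 1}, so the missing case is m ≡ 2 (mod 3); write m = 3t+2.
Then 4(3t+2)^3 - 6(3t+2)^2 + 8(3t+2) + 6 = 108t^3 + 162t^2 + 96t + 30 = 3(36t^3 + 54t^2 + 32t + 10).

3(36t^3 + 54t^2 + 32t + 10)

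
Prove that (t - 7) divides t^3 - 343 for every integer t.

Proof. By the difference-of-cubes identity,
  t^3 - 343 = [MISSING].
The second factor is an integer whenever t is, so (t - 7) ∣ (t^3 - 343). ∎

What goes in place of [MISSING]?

a^3 - b^3 = (a - b)(a^2 + ab + b^2). With a = t, b = 7:
t^3 - 343 = (t - 7)(t^2 + 7t + 49).

(t - 7)(t^2 + 7t + 49)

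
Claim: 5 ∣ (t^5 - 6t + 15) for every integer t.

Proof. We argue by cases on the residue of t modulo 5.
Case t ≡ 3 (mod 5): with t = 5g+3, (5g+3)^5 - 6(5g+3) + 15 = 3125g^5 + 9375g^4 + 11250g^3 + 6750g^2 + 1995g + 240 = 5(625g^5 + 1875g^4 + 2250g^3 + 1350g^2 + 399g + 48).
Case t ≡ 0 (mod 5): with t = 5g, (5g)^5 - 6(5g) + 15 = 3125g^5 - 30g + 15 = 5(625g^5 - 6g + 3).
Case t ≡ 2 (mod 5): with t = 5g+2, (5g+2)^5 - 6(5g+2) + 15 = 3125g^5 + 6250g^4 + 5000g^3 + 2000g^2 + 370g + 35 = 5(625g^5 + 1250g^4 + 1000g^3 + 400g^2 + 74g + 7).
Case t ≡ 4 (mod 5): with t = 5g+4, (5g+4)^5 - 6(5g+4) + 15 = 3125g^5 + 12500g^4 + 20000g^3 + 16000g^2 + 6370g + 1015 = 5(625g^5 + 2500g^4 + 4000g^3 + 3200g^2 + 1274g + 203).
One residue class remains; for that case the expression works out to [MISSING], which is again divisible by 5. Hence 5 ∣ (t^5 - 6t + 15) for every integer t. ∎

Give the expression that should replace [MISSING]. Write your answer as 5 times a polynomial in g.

The residues treated are {3, 0, 2, 4}, so the missing case is t ≡ 1 (mod 5); write t = 5g+1.
Then (5g+1)^5 - 6(5g+1) + 15 = 3125g^5 + 3125g^4 + 1250g^3 + 250g^2 - 5g + 10 = 5(625g^5 + 625g^4 + 250g^3 + 50g^2 - g + 2).

5(625g^5 + 625g^4 + 250g^3 + 50g^2 - g + 2)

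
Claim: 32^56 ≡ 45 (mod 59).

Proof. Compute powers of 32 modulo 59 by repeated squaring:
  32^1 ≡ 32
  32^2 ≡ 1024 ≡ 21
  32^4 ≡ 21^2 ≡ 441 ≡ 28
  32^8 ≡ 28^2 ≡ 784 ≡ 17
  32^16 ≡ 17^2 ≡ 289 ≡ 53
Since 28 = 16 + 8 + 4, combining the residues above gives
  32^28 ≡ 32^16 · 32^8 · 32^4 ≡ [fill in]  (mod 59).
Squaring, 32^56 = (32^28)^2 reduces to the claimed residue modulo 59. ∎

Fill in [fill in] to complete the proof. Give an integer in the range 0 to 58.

35

32^16 · 32^8 · 32^4 ≡ 53 · 17 · 28 = 25228.
25228 mod 59 = 35, so 32^28 ≡ 35 (mod 59).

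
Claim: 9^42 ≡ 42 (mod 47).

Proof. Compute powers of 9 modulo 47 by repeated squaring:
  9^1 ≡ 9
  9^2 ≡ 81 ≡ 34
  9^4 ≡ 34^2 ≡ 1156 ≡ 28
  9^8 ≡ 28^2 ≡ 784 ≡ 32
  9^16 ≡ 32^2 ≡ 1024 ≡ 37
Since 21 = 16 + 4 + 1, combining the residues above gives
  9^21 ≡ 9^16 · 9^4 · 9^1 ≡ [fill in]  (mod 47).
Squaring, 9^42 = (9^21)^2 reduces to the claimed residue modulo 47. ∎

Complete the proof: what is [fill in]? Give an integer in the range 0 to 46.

18

9^16 · 9^4 · 9^1 ≡ 37 · 28 · 9 = 9324.
9324 mod 47 = 18, so 9^21 ≡ 18 (mod 47).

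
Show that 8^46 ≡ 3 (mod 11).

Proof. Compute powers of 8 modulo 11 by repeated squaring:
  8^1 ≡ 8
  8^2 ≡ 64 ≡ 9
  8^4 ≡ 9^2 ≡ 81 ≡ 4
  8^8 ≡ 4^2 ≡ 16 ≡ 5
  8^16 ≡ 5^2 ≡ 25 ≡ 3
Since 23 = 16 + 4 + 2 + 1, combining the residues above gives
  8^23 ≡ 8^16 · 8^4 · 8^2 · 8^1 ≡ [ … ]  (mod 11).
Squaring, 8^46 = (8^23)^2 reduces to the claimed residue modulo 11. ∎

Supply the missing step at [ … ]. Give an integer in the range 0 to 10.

Multiply the listed residues: 3 · 4 · 9 · 8 = 12 → 108 → 864.
Reducing modulo 11: 864 = 78·11 + 6, so 8^23 ≡ 6.

6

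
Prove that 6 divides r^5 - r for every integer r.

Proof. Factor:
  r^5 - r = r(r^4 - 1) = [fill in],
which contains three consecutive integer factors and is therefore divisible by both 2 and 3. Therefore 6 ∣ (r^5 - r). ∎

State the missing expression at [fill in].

(r - 1)r(r + 1)(r^2 + 1)

r^4 - 1 = (r^2 - 1)(r^2 + 1), and r^2 - 1 = (r-1)(r+1).
So r(r^4 - 1) = (r - 1)r(r + 1)(r^2 + 1).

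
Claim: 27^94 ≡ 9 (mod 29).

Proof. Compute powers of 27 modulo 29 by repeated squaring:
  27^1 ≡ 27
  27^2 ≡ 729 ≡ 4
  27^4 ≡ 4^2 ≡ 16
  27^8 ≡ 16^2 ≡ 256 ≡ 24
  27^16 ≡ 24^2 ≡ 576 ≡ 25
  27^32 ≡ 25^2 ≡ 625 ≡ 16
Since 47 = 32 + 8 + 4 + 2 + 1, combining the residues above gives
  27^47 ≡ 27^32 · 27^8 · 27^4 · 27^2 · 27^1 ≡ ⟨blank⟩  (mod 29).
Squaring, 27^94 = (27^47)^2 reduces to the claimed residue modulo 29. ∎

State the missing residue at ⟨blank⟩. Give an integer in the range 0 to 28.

Multiply the listed residues: 16 · 24 · 16 · 4 · 27 = 384 → 6144 → 24576 → 663552.
Reducing modulo 29: 663552 = 22881·29 + 3, so 27^47 ≡ 3.

3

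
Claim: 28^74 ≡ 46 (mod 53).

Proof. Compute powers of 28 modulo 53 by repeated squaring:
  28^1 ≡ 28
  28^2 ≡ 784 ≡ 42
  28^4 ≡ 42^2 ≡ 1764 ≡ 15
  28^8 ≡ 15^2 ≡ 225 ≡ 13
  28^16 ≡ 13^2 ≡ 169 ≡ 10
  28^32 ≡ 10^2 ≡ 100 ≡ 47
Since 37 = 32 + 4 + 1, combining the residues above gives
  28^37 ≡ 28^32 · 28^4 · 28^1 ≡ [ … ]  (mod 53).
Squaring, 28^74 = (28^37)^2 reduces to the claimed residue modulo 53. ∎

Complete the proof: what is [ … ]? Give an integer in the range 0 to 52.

28^32 · 28^4 · 28^1 ≡ 47 · 15 · 28 = 19740.
19740 mod 53 = 24, so 28^37 ≡ 24 (mod 53).

24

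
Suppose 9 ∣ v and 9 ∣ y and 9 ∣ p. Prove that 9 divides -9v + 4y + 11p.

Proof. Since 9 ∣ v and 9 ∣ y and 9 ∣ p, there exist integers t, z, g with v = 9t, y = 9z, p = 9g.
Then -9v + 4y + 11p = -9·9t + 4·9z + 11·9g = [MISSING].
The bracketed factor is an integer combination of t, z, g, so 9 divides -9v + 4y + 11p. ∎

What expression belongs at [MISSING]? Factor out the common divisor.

9(11g - 9t + 4z)

Pull the common 9 out of every term: -9·9t + 4·9z + 11·9g = 9(11g - 9t + 4z).
11g - 9t + 4z is an integer, which exhibits the divisibility.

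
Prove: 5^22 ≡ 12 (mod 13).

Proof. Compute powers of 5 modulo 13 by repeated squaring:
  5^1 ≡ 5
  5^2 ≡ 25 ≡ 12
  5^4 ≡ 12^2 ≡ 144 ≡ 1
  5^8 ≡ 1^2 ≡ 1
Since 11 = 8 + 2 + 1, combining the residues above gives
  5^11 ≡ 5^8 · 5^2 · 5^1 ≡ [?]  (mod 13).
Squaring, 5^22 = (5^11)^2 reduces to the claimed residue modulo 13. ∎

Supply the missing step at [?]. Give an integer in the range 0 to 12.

8

5^8 · 5^2 · 5^1 ≡ 1 · 12 · 5 = 60.
60 mod 13 = 8, so 5^11 ≡ 8 (mod 13).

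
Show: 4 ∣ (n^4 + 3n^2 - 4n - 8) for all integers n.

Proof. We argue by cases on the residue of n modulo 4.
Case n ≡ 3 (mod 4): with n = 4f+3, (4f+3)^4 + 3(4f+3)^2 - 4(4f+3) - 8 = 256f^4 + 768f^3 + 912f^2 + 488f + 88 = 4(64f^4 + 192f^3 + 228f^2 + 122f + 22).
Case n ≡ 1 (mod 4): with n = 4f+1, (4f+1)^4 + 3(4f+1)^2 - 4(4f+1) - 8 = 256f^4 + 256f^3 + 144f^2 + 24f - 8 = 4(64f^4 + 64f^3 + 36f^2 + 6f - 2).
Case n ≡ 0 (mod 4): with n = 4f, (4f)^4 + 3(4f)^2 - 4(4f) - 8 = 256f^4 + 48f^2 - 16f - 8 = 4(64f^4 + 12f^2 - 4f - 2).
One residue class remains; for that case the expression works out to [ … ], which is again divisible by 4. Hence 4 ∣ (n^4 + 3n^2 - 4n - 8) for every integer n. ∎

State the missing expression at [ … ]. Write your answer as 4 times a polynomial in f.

4(64f^4 + 128f^3 + 108f^2 + 40f + 3)

Only n ≡ 2 (mod 4) is unaccounted for. Put n = 4f+2:
(4f+2)^4 + 3(4f+2)^2 - 4(4f+2) - 8 expands to 256f^4 + 512f^3 + 432f^2 + 160f + 12,
and factoring out 4 leaves 4(64f^4 + 128f^3 + 108f^2 + 40f + 3).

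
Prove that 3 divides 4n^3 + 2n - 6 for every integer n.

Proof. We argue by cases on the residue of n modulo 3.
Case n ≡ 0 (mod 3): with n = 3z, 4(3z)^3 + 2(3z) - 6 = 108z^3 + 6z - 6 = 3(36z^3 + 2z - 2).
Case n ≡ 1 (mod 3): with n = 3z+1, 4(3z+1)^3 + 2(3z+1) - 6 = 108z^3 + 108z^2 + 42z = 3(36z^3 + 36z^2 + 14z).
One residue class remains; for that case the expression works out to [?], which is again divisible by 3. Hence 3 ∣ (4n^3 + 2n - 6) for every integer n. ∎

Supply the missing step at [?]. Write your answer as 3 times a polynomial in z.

3(36z^3 + 72z^2 + 50z + 10)

The residues treated are {0, 1}, so the missing case is n ≡ 2 (mod 3); write n = 3z+2.
Then 4(3z+2)^3 + 2(3z+2) - 6 = 108z^3 + 216z^2 + 150z + 30 = 3(36z^3 + 72z^2 + 50z + 10).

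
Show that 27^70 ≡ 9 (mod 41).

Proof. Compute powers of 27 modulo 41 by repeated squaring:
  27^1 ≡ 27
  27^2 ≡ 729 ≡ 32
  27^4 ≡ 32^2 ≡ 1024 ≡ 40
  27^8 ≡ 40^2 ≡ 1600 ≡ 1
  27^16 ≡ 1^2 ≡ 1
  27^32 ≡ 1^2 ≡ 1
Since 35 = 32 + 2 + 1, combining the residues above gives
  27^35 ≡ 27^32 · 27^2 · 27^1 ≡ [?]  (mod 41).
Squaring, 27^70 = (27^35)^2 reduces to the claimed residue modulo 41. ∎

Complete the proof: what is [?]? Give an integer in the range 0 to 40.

3

Multiply the listed residues: 1 · 32 · 27 = 32 → 864.
Reducing modulo 41: 864 = 21·41 + 3, so 27^35 ≡ 3.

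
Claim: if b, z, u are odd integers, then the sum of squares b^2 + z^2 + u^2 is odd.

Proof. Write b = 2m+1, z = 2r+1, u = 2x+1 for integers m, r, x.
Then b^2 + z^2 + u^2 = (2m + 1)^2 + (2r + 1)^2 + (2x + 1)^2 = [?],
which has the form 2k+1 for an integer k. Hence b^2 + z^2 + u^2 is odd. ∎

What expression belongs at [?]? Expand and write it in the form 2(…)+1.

(2m + 1)^2 + (2r + 1)^2 + (2x + 1)^2 = 4m^2 + 4m + 4r^2 + 4r + 4x^2 + 4x + 3
= 2(2m^2 + 2m + 2r^2 + 2r + 2x^2 + 2x + 1) + 1.
Since 2m^2 + 2m + 2r^2 + 2r + 2x^2 + 2x + 1 is an integer, the sum of squares is of the form 2k+1 for an integer k.

2(2m^2 + 2m + 2r^2 + 2r + 2x^2 + 2x + 1) + 1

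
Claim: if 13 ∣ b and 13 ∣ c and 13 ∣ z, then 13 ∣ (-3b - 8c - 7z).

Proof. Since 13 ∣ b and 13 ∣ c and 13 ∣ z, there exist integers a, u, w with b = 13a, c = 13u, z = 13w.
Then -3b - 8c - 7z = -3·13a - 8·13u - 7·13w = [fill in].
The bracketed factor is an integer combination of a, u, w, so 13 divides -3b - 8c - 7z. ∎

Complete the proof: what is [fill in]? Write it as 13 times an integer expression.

13(-3a - 8u - 7w)

Pull the common 13 out of every term: -3·13a - 8·13u - 7·13w = 13(-3a - 8u - 7w).
-3a - 8u - 7w is an integer, which exhibits the divisibility.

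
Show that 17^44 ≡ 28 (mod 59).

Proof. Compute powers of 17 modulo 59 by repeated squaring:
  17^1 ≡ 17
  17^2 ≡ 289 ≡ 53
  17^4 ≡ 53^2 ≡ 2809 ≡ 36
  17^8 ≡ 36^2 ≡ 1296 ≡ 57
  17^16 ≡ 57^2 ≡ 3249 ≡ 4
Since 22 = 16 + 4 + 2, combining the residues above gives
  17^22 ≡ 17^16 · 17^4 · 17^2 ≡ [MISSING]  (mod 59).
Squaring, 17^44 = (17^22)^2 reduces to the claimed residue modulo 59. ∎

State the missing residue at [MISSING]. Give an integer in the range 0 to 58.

Multiply the listed residues: 4 · 36 · 53 = 144 → 7632.
Reducing modulo 59: 7632 = 129·59 + 21, so 17^22 ≡ 21.

21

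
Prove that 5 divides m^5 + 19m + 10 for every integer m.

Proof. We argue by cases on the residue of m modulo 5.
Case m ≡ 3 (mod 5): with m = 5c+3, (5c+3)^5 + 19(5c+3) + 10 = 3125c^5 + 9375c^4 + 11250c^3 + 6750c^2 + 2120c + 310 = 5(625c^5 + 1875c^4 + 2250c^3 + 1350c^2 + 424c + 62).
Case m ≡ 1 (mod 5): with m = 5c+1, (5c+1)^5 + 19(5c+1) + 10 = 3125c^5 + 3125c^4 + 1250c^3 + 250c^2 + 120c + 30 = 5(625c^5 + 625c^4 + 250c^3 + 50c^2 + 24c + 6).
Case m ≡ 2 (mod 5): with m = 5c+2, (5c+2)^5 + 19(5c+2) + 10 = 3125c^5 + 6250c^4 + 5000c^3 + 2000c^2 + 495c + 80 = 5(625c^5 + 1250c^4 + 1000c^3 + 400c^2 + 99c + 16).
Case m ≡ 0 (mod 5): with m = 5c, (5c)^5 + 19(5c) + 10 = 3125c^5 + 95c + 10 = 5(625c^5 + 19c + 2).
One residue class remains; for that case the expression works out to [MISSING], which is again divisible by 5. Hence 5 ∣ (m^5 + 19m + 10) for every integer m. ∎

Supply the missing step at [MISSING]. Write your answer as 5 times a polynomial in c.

5(625c^5 + 2500c^4 + 4000c^3 + 3200c^2 + 1299c + 222)

Only m ≡ 4 (mod 5) is unaccounted for. Put m = 5c+4:
(5c+4)^5 + 19(5c+4) + 10 expands to 3125c^5 + 12500c^4 + 20000c^3 + 16000c^2 + 6495c + 1110,
and factoring out 5 leaves 5(625c^5 + 2500c^4 + 4000c^3 + 3200c^2 + 1299c + 222).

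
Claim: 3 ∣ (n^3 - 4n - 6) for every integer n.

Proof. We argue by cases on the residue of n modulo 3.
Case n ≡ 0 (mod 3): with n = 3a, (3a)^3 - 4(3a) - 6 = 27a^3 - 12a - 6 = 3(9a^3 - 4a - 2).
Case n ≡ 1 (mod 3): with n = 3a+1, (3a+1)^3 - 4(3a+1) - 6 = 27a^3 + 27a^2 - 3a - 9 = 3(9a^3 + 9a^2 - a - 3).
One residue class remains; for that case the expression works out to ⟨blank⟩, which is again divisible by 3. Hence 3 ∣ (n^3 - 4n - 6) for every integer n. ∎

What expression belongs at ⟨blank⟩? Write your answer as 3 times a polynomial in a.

The residues treated are {0, 1}, so the missing case is n ≡ 2 (mod 3); write n = 3a+2.
Then (3a+2)^3 - 4(3a+2) - 6 = 27a^3 + 54a^2 + 24a - 6 = 3(9a^3 + 18a^2 + 8a - 2).

3(9a^3 + 18a^2 + 8a - 2)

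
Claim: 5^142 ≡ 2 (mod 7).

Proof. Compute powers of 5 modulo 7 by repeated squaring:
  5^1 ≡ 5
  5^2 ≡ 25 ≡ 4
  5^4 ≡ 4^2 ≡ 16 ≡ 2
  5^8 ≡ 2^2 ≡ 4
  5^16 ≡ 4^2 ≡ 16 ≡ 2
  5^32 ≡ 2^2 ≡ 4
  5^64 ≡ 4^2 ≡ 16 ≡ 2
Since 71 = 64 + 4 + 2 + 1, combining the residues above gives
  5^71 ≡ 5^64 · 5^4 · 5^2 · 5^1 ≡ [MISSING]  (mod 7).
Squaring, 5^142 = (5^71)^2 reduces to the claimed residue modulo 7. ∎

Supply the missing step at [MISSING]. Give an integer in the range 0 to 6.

Multiply the listed residues: 2 · 2 · 4 · 5 = 4 → 16 → 80.
Reducing modulo 7: 80 = 11·7 + 3, so 5^71 ≡ 3.

3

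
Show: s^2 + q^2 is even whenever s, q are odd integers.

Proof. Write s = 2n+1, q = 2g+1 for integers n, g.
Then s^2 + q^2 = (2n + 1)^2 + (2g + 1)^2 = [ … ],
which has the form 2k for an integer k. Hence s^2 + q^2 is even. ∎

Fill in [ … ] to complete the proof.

Expanding: (2n + 1)^2 + (2g + 1)^2 = 4g^2 + 4g + 4n^2 + 4n + 2.
Every term is even; pulling out the factor of 2 gives 2(2g^2 + 2g + 2n^2 + 2n + 1).

2(2g^2 + 2g + 2n^2 + 2n + 1)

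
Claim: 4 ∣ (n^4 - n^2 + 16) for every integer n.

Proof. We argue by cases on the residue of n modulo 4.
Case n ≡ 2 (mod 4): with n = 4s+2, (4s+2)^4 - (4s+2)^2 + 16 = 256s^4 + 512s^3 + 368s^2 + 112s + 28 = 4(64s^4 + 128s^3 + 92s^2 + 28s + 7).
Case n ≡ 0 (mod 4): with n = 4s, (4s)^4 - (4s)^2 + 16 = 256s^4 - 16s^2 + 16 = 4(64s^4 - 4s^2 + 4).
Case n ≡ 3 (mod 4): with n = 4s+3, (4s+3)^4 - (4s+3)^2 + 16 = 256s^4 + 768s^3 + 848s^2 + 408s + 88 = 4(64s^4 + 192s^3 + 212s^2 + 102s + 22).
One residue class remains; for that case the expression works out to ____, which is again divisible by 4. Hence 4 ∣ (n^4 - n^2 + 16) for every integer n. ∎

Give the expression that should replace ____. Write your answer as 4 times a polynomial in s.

4(64s^4 + 64s^3 + 20s^2 + 2s + 4)

Only n ≡ 1 (mod 4) is unaccounted for. Put n = 4s+1:
(4s+1)^4 - (4s+1)^2 + 16 expands to 256s^4 + 256s^3 + 80s^2 + 8s + 16,
and factoring out 4 leaves 4(64s^4 + 64s^3 + 20s^2 + 2s + 4).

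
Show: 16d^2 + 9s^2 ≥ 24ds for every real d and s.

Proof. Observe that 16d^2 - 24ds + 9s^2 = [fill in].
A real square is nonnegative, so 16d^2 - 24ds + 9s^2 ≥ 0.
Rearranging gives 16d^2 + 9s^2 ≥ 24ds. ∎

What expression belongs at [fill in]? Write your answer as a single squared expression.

The leading and trailing coefficients are 4^2 and 3^2, and 24 = 2·4·3, so the trinomial is (4d - 3s)^2.
Hence 16d^2 - 24ds + 9s^2 ≥ 0.

(4d - 3s)^2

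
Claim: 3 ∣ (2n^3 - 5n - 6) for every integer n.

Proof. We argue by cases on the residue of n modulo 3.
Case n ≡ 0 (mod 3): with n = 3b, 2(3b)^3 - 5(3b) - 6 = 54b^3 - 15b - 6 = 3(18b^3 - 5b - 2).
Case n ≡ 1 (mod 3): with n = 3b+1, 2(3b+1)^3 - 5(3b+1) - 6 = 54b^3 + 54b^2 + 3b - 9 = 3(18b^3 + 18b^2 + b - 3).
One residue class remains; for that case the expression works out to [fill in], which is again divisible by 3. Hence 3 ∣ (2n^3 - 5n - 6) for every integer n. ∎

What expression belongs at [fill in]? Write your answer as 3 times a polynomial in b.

The residues treated are {0, 1}, so the missing case is n ≡ 2 (mod 3); write n = 3b+2.
Then 2(3b+2)^3 - 5(3b+2) - 6 = 54b^3 + 108b^2 + 57b = 3(18b^3 + 36b^2 + 19b).

3(18b^3 + 36b^2 + 19b)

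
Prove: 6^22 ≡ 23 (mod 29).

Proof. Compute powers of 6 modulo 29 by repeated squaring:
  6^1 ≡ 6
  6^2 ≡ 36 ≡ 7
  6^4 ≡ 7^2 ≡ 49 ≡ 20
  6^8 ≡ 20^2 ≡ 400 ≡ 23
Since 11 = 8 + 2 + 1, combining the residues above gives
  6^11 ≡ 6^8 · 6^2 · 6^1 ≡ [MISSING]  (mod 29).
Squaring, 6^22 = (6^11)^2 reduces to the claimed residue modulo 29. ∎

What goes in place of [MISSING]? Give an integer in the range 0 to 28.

9

6^8 · 6^2 · 6^1 ≡ 23 · 7 · 6 = 966.
966 mod 29 = 9, so 6^11 ≡ 9 (mod 29).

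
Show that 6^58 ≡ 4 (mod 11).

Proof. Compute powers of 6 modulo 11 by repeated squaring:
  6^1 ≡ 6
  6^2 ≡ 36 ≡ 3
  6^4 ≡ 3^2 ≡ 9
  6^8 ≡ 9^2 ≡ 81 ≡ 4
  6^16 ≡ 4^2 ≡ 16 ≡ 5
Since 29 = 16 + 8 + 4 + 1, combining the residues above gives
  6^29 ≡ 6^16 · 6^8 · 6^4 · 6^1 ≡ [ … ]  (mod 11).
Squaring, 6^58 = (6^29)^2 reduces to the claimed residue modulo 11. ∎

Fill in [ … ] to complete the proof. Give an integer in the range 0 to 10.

Multiply the listed residues: 5 · 4 · 9 · 6 = 20 → 180 → 1080.
Reducing modulo 11: 1080 = 98·11 + 2, so 6^29 ≡ 2.

2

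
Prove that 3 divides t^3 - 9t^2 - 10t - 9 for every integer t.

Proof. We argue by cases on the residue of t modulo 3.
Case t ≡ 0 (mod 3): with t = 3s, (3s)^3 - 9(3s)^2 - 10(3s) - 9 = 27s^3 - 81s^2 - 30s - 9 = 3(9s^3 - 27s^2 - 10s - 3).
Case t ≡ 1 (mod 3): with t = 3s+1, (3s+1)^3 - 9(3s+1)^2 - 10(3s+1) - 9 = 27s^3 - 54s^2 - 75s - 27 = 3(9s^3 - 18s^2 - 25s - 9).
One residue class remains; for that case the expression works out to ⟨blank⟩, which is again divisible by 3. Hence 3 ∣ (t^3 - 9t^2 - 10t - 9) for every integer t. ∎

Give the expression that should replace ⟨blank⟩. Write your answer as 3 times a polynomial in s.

3(9s^3 - 9s^2 - 34s - 19)

The residues treated are {0, 1}, so the missing case is t ≡ 2 (mod 3); write t = 3s+2.
Then (3s+2)^3 - 9(3s+2)^2 - 10(3s+2) - 9 = 27s^3 - 27s^2 - 102s - 57 = 3(9s^3 - 9s^2 - 34s - 19).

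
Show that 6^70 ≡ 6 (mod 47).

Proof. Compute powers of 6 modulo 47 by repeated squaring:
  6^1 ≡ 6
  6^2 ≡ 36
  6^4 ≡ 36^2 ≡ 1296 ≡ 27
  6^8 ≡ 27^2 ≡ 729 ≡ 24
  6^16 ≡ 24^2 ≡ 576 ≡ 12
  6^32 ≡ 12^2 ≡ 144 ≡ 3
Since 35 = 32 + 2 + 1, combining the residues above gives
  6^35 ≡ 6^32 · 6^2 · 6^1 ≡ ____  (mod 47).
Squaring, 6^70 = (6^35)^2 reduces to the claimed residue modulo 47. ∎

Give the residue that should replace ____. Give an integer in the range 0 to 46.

37

6^32 · 6^2 · 6^1 ≡ 3 · 36 · 6 = 648.
648 mod 47 = 37, so 6^35 ≡ 37 (mod 47).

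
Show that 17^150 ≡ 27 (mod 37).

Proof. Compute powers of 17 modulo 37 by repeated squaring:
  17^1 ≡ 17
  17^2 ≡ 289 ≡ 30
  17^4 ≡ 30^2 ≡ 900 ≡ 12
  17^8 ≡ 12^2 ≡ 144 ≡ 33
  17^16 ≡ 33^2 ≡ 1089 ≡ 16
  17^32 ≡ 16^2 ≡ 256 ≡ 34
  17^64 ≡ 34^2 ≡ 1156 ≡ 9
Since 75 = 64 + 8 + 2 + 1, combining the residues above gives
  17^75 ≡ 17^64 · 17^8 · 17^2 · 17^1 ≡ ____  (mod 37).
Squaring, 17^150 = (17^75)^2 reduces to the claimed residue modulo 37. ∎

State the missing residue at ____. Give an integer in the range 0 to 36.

29

Multiply the listed residues: 9 · 33 · 30 · 17 = 297 → 8910 → 151470.
Reducing modulo 37: 151470 = 4093·37 + 29, so 17^75 ≡ 29.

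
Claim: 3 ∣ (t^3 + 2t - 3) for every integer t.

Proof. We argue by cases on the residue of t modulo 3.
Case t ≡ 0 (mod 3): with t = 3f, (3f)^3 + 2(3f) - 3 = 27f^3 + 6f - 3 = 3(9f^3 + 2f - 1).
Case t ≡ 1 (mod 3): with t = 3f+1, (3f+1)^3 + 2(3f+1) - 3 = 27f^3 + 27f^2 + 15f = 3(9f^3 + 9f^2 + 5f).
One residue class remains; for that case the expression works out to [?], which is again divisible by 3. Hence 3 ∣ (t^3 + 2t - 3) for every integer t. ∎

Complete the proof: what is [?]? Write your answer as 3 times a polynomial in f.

3(9f^3 + 18f^2 + 14f + 3)

The residues treated are {0, 1}, so the missing case is t ≡ 2 (mod 3); write t = 3f+2.
Then (3f+2)^3 + 2(3f+2) - 3 = 27f^3 + 54f^2 + 42f + 9 = 3(9f^3 + 18f^2 + 14f + 3).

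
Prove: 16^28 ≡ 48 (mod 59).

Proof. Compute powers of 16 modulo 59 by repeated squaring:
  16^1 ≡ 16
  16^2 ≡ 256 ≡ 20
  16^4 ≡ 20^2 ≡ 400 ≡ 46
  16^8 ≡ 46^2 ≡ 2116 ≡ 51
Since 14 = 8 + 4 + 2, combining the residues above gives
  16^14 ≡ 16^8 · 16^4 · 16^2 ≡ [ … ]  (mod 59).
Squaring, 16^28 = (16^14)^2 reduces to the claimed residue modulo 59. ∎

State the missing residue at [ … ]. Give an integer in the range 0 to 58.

15

Multiply the listed residues: 51 · 46 · 20 = 2346 → 46920.
Reducing modulo 59: 46920 = 795·59 + 15, so 16^14 ≡ 15.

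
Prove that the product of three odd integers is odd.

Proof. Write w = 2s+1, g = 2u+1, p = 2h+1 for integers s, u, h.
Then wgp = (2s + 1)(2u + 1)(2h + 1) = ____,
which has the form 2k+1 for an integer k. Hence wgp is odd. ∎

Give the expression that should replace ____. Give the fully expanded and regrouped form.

2(4hsu + 2hs + 2hu + h + 2su + s + u) + 1

Expanding: (2s + 1)(2u + 1)(2h + 1) = 8hsu + 4hs + 4hu + 2h + 4su + 2s + 2u + 1.
Every term except the constant is even, so this is 2(4hsu + 2hs + 2hu + h + 2su + s + u) + 1,
and 4hsu + 2hs + 2hu + h + 2su + s + u ∈ ℤ gives the required form.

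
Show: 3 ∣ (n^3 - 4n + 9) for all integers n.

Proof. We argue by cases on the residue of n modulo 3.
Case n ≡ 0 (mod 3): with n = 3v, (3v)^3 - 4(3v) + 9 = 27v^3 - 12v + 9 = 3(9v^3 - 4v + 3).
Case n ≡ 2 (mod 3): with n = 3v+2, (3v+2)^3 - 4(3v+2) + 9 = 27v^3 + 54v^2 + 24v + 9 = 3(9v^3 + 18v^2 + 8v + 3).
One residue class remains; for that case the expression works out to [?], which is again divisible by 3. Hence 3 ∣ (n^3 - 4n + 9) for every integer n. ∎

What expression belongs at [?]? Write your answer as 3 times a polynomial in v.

Only n ≡ 1 (mod 3) is unaccounted for. Put n = 3v+1:
(3v+1)^3 - 4(3v+1) + 9 expands to 27v^3 + 27v^2 - 3v + 6,
and factoring out 3 leaves 3(9v^3 + 9v^2 - v + 2).

3(9v^3 + 9v^2 - v + 2)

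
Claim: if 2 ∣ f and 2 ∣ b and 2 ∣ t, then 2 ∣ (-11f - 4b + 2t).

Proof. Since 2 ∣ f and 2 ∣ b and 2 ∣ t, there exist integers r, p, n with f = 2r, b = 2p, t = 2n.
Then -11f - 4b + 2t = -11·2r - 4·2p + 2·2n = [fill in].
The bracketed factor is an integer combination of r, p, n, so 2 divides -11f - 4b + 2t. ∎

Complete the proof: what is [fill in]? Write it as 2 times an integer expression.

2(2n - 4p - 11r)

Pull the common 2 out of every term: -11·2r - 4·2p + 2·2n = 2(2n - 4p - 11r).
2n - 4p - 11r is an integer, which exhibits the divisibility.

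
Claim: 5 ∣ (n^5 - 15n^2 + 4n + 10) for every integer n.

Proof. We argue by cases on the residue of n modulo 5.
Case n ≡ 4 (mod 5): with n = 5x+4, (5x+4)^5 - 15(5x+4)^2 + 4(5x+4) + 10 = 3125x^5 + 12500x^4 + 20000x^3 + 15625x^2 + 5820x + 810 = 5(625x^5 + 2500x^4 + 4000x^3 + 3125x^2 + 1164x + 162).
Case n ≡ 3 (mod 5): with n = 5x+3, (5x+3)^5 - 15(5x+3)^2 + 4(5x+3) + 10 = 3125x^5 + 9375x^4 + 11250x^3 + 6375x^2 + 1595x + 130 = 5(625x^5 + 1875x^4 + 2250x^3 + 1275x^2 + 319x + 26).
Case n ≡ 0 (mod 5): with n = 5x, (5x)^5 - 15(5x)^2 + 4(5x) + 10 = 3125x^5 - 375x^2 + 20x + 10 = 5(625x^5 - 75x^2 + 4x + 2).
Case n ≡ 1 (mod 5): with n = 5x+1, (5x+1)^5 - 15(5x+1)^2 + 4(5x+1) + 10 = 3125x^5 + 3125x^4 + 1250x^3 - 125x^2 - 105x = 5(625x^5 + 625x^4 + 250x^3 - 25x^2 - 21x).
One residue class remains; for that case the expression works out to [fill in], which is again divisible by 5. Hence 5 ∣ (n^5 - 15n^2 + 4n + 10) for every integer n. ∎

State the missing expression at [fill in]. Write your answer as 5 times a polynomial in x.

Only n ≡ 2 (mod 5) is unaccounted for. Put n = 5x+2:
(5x+2)^5 - 15(5x+2)^2 + 4(5x+2) + 10 expands to 3125x^5 + 6250x^4 + 5000x^3 + 1625x^2 + 120x - 10,
and factoring out 5 leaves 5(625x^5 + 1250x^4 + 1000x^3 + 325x^2 + 24x - 2).

5(625x^5 + 1250x^4 + 1000x^3 + 325x^2 + 24x - 2)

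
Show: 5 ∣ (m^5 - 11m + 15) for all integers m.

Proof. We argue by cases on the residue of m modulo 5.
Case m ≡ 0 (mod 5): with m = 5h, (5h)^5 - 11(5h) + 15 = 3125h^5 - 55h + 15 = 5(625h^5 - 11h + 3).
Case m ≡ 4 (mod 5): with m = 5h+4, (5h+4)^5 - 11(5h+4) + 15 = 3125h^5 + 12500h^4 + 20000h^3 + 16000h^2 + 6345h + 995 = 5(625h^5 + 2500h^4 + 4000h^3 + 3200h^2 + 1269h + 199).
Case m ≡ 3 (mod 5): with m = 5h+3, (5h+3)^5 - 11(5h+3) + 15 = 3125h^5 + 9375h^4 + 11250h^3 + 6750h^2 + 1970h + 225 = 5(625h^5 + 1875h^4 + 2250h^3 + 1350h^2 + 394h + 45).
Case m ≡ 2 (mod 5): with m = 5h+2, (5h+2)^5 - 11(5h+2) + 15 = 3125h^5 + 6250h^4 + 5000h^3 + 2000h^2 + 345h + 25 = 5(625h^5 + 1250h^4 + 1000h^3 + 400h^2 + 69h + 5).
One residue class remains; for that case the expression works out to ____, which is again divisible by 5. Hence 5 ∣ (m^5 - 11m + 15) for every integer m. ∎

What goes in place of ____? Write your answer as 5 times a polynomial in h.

Only m ≡ 1 (mod 5) is unaccounted for. Put m = 5h+1:
(5h+1)^5 - 11(5h+1) + 15 expands to 3125h^5 + 3125h^4 + 1250h^3 + 250h^2 - 30h + 5,
and factoring out 5 leaves 5(625h^5 + 625h^4 + 250h^3 + 50h^2 - 6h + 1).

5(625h^5 + 625h^4 + 250h^3 + 50h^2 - 6h + 1)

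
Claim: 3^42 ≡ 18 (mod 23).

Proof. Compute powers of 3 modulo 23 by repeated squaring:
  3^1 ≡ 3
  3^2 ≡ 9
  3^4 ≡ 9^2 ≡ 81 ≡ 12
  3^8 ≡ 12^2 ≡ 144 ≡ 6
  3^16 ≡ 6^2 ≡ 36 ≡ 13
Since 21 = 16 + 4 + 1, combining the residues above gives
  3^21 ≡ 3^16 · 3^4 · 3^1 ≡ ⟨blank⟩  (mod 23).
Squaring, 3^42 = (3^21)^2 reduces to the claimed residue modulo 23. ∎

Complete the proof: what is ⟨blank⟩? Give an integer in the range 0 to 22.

3^16 · 3^4 · 3^1 ≡ 13 · 12 · 3 = 468.
468 mod 23 = 8, so 3^21 ≡ 8 (mod 23).

8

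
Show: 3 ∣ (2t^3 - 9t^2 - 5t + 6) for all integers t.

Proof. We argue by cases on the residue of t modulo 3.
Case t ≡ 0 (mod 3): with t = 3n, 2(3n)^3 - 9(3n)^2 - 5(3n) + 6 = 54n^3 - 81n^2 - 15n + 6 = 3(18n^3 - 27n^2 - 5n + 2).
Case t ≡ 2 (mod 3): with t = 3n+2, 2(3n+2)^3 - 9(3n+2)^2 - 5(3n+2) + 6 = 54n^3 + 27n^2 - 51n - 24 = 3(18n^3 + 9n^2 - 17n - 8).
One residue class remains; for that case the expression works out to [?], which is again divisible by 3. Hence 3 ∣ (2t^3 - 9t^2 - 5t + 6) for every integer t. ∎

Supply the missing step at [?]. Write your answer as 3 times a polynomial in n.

3(18n^3 - 9n^2 - 17n - 2)

Only t ≡ 1 (mod 3) is unaccounted for. Put t = 3n+1:
2(3n+1)^3 - 9(3n+1)^2 - 5(3n+1) + 6 expands to 54n^3 - 27n^2 - 51n - 6,
and factoring out 3 leaves 3(18n^3 - 9n^2 - 17n - 2).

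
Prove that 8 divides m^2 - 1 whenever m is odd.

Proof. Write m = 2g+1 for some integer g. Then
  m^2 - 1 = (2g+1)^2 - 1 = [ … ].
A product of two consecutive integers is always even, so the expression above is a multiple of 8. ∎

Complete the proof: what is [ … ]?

(2g+1)^2 - 1 = 4g^2 + 4g + 1 - 1 = 4g^2 + 4g = 4g(g+1).
Since g and g+1 are consecutive, g(g+1) is even, and 4·(even) is a multiple of 8.

4g(g + 1)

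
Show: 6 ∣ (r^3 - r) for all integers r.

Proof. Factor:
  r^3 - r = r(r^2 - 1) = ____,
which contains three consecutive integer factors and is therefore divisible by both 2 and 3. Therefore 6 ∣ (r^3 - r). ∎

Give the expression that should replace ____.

(r - 1)r(r + 1)

r(r^2 - 1) = r(r - 1)(r + 1) = (r - 1)r(r + 1).
These three factors are consecutive integers, so their product is divisible by 6.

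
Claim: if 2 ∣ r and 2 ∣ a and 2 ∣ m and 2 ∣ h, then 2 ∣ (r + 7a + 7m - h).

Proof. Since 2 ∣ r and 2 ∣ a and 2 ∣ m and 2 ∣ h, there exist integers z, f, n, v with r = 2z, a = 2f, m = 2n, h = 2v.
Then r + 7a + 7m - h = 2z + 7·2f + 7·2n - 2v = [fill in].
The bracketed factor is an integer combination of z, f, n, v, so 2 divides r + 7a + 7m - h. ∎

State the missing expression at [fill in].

Each term has a factor of 2: 2z + 7·2f + 7·2n - 2v = 2·(7f + 7n - v + z).
Since 7f + 7n - v + z is an integer, 2 ∣ (r + 7a + 7m - h).

2(7f + 7n - v + z)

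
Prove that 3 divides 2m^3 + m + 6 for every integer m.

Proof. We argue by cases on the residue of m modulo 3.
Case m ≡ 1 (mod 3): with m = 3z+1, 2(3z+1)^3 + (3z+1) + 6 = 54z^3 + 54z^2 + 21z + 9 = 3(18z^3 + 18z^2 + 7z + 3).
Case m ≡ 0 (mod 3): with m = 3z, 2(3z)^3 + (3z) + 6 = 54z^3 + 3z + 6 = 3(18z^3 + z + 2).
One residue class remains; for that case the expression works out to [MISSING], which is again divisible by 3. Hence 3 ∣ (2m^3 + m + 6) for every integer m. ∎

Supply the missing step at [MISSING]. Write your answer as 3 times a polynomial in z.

3(18z^3 + 36z^2 + 25z + 8)

The residues treated are {1, 0}, so the missing case is m ≡ 2 (mod 3); write m = 3z+2.
Then 2(3z+2)^3 + (3z+2) + 6 = 54z^3 + 108z^2 + 75z + 24 = 3(18z^3 + 36z^2 + 25z + 8).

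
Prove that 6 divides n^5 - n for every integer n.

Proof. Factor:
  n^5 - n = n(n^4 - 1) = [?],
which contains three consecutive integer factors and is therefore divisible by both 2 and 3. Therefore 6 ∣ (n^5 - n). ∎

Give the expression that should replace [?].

n^4 - 1 = (n^2 - 1)(n^2 + 1), and n^2 - 1 = (n-1)(n+1).
So n(n^4 - 1) = (n - 1)n(n + 1)(n^2 + 1).

(n - 1)n(n + 1)(n^2 + 1)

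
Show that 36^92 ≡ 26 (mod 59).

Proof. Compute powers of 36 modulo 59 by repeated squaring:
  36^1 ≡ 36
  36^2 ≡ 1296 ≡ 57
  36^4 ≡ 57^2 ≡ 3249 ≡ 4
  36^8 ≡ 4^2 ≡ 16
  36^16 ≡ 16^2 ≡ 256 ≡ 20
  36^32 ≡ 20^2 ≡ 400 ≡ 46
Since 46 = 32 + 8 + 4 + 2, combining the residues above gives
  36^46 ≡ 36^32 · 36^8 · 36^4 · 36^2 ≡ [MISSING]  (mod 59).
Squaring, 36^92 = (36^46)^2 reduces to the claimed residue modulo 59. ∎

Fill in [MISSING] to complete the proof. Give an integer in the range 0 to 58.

12

Multiply the listed residues: 46 · 16 · 4 · 57 = 736 → 2944 → 167808.
Reducing modulo 59: 167808 = 2844·59 + 12, so 36^46 ≡ 12.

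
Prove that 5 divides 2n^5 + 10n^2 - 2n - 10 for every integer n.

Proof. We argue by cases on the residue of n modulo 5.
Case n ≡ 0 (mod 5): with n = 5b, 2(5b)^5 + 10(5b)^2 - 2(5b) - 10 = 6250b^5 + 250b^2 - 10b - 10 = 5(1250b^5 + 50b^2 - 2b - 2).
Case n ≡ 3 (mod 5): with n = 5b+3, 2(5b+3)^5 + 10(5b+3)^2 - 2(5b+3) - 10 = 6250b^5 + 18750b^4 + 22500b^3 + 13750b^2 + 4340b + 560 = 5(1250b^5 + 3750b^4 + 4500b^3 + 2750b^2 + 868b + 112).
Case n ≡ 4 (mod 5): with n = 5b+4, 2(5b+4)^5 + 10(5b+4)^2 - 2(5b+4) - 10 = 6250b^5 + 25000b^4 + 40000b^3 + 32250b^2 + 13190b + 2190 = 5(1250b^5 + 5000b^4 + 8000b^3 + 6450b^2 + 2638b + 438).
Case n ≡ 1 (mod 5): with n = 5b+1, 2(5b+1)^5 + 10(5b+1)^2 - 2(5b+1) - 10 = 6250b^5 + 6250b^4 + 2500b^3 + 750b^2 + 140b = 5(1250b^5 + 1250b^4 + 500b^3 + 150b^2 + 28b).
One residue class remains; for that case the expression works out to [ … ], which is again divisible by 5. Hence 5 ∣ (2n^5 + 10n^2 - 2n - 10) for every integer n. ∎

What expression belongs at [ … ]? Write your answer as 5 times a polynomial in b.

5(1250b^5 + 2500b^4 + 2000b^3 + 850b^2 + 198b + 18)

The residues treated are {0, 3, 4, 1}, so the missing case is n ≡ 2 (mod 5); write n = 5b+2.
Then 2(5b+2)^5 + 10(5b+2)^2 - 2(5b+2) - 10 = 6250b^5 + 12500b^4 + 10000b^3 + 4250b^2 + 990b + 90 = 5(1250b^5 + 2500b^4 + 2000b^3 + 850b^2 + 198b + 18).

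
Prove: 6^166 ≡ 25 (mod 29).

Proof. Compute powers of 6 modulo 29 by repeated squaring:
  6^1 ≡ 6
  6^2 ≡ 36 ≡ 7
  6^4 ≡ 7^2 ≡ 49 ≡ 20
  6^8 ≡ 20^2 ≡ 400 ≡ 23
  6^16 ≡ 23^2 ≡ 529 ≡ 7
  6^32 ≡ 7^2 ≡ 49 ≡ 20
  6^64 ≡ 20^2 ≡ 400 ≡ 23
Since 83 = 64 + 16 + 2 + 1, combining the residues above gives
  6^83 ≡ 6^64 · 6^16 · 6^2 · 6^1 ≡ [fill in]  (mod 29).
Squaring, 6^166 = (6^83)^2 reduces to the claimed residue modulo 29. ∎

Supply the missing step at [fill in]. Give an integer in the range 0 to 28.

5

Multiply the listed residues: 23 · 7 · 7 · 6 = 161 → 1127 → 6762.
Reducing modulo 29: 6762 = 233·29 + 5, so 6^83 ≡ 5.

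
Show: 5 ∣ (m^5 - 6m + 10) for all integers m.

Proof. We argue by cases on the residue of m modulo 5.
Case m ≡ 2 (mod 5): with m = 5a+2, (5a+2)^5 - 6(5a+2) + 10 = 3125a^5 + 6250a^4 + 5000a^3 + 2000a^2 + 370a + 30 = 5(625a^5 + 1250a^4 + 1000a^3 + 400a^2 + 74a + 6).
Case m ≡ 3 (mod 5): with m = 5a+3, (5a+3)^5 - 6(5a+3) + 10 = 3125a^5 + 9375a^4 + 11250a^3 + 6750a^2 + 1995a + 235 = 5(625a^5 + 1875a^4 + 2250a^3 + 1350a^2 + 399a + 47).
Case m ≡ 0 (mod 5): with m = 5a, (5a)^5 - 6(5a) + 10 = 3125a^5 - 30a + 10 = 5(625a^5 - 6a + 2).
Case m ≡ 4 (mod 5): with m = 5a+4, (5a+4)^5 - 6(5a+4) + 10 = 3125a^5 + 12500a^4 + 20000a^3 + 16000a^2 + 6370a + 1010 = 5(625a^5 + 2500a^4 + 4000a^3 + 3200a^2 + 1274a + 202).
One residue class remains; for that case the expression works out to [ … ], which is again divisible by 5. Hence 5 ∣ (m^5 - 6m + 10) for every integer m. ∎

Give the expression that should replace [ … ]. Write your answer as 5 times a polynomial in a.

The residues treated are {2, 3, 0, 4}, so the missing case is m ≡ 1 (mod 5); write m = 5a+1.
Then (5a+1)^5 - 6(5a+1) + 10 = 3125a^5 + 3125a^4 + 1250a^3 + 250a^2 - 5a + 5 = 5(625a^5 + 625a^4 + 250a^3 + 50a^2 - a + 1).

5(625a^5 + 625a^4 + 250a^3 + 50a^2 - a + 1)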